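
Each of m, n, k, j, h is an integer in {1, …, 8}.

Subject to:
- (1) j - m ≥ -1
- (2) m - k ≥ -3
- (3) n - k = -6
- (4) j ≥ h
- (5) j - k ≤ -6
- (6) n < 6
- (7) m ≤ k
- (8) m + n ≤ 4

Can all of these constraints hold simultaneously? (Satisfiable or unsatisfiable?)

Unsatisfiable

Constraints 1, 2, and 5 give k − j ≥ 6, j − m ≥ -1, m − k ≥ -3.
Adding all 3 inequalities: the left sides telescope to 0, and the right sides sum to 6 + (-1) + (-3) = 2. So 0 ≥ 2, which is false.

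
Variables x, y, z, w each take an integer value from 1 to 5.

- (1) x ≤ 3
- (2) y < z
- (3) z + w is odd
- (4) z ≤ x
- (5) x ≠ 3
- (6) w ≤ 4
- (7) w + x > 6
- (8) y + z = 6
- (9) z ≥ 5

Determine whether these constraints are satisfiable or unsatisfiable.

Unsatisfiable

From constraints 4 and 9: x ≥ z and z ≥ 5, so x ≥ 5. From constraint 1: x ≤ 3. But 3 < 5, so no value of x works.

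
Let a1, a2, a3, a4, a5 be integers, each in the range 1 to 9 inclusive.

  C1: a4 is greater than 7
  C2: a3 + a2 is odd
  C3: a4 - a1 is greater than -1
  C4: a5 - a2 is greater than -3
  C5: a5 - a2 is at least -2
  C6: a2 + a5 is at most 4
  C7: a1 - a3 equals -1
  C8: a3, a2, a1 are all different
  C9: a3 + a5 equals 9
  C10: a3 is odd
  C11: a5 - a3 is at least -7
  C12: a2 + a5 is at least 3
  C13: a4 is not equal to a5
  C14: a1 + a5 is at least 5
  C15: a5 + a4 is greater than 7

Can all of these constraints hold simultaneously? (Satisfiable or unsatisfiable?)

Satisfiable

One satisfying assignment is a1 = 6, a2 = 2, a3 = 7, a4 = 8, a5 = 2.
For the less obvious constraints — constraint 3: a4 - a1 = 2; constraint 4: a5 - a2 = 0; constraint 5: a5 - a2 = 0 — and the others hold by inspection.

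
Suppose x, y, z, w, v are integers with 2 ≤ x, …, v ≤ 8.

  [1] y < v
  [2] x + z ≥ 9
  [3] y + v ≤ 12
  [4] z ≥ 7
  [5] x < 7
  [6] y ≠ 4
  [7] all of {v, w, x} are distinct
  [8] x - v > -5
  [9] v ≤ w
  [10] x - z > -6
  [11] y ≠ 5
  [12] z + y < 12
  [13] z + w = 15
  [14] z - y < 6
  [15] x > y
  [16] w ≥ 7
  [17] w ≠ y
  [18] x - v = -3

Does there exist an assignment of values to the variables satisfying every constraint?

Try x = 4, y = 2, z = 7, w = 8, v = 7.
Check constraint 2: x + z = 11; constraint 3: y + v = 9. The remaining constraints are straightforward to verify.

Satisfiable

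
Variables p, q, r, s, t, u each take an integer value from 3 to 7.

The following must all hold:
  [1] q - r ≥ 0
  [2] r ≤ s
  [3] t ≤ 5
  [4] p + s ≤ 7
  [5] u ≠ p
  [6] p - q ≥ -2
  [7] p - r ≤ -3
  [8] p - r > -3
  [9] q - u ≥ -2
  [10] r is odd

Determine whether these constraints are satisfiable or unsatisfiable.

Unsatisfiable

Constraints 1, 6, and 7 give q − r ≥ 0, r − p ≥ 3, p − q ≥ -2.
Adding all 3 inequalities: the left sides telescope to 0, and the right sides sum to 0 + 3 + (-2) = 1. So 0 ≥ 1, which is false.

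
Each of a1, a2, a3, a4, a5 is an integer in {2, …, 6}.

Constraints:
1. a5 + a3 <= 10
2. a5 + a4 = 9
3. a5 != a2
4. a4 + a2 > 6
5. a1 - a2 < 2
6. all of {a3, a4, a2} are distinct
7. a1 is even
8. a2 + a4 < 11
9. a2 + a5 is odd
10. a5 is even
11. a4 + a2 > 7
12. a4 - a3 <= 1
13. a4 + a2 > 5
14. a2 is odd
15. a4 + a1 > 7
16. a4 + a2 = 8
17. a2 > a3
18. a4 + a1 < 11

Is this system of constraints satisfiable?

Satisfiable

The assignment a1 = 6, a2 = 5, a3 = 2, a4 = 3, a5 = 6 works:
  constraint 1 holds since a5 + a3 = 8.
  constraint 2 holds since a5 + a4 = 9.
  constraint 4 holds since a4 + a2 = 8.
The rest check out directly.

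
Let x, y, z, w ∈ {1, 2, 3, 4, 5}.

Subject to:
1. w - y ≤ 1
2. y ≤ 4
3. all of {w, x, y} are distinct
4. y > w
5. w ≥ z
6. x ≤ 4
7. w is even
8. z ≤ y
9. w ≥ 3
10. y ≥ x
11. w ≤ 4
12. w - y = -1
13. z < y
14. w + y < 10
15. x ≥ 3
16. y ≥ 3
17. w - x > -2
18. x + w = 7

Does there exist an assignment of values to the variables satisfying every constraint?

Unsatisfiable

Constraints 2, 6, 9, 11, 15, and 16 confine each of w, x, y to the 2 values {3, 4}.
Constraint 3 requires all 3 of them to be distinct, but only 2 values are available — impossible by the pigeonhole principle.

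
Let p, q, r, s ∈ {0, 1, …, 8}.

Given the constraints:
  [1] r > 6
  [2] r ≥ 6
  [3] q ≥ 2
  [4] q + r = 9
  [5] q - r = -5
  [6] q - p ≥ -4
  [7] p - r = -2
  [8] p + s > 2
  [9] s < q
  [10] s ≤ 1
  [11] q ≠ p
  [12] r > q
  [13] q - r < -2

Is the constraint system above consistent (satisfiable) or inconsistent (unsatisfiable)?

Take p = 5, q = 2, r = 7, s = 0. Then constraint 4: q + r = 9; constraint 5: q - r = -5; constraint 6: q - p = -3, and every other listed constraint is also met.

Satisfiable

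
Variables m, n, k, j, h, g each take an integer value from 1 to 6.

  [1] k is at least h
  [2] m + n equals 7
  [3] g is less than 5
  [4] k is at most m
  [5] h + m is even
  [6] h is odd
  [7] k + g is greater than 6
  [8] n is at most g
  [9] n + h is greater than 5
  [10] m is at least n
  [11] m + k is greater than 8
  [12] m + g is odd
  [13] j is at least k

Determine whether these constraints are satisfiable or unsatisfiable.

Satisfiable

Setting (m, n, k, j, h, g) = (5, 2, 5, 5, 5, 2) satisfies everything: constraint 2: m + n = 7; constraint 7: k + g = 7, and the others follow.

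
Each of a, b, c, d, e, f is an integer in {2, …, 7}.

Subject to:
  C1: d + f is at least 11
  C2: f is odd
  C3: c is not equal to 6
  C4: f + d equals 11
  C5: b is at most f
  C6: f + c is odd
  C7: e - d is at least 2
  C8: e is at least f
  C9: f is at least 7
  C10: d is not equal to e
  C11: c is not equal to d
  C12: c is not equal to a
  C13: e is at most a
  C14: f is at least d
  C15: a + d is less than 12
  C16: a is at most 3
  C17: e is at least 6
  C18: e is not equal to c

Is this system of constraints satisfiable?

From constraints 8 and 9: e ≥ f and f ≥ 7, so e ≥ 7. From constraints 13 and 16: e ≤ a and a ≤ 3, so e ≤ 3. But 3 < 7, so no value of e works.

Unsatisfiable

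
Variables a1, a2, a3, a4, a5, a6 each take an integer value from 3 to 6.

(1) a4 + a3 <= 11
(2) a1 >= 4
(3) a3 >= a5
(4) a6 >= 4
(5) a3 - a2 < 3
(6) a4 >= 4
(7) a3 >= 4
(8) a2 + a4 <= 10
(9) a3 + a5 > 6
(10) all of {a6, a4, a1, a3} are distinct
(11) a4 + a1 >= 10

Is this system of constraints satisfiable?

Constraints 2, 4, 6, and 7 confine each of a6, a4, a1, a3 to the 3 values {4, …, 6} (the domain already gives each ≤ 6).
Constraint 10 requires all 4 of them to be distinct, but only 3 values are available — impossible by the pigeonhole principle.

Unsatisfiable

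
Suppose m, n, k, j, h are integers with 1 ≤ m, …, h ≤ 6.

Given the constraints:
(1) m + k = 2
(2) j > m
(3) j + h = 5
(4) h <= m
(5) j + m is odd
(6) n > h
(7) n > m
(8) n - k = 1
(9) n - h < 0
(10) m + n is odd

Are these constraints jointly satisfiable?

Unsatisfiable

Constraints 4, 7, and 9 give n < h, h ≤ m, m < n. Chaining: n < h ≤ m < n, which forces n < n — impossible.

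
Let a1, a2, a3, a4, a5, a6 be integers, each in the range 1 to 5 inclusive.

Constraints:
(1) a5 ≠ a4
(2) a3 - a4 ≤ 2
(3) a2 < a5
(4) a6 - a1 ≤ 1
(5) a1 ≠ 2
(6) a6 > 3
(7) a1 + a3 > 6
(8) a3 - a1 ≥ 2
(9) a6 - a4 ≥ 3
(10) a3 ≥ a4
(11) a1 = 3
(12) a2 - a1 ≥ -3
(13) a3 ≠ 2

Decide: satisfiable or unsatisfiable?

Unsatisfiable

Constraints 2, 4, 8, and 9 give a6 − a4 ≥ 3, a4 − a3 ≥ -2, a3 − a1 ≥ 2, a1 − a6 ≥ -1.
Adding all 4 inequalities: the left sides telescope to 0, and the right sides sum to 3 + (-2) + 2 + (-1) = 2. So 0 ≥ 2, which is false.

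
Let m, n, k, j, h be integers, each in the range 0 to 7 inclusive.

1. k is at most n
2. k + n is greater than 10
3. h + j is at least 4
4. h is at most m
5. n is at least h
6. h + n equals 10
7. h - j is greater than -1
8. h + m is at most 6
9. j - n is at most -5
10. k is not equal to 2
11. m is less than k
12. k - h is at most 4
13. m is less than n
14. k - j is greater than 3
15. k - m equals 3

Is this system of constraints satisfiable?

Setting (m, n, k, j, h) = (3, 7, 6, 1, 3) satisfies everything: constraint 2: k + n = 13; constraint 3: h + j = 4; constraint 6: h + n = 10, and the others follow.

Satisfiable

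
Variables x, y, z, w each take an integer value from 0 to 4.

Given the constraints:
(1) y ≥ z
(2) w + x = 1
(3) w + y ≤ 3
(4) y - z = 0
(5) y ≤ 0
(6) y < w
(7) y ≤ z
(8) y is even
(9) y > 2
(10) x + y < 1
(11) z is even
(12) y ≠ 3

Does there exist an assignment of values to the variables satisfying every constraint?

From constraint 9: y ≥ 3. From constraint 5: y ≤ 0. But 0 < 3, so no value of y works.

Unsatisfiable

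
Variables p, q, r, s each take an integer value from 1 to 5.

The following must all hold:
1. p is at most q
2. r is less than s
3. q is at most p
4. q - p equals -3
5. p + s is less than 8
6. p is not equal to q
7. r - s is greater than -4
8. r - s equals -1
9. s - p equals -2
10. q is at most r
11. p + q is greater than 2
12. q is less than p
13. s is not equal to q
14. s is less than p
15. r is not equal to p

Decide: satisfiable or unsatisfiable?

Constraints 1, 2, 10, and 14 give q ≤ r, r < s, s < p, p ≤ q. Chaining: q ≤ r < s < p ≤ q, which forces q < q — impossible.

Unsatisfiable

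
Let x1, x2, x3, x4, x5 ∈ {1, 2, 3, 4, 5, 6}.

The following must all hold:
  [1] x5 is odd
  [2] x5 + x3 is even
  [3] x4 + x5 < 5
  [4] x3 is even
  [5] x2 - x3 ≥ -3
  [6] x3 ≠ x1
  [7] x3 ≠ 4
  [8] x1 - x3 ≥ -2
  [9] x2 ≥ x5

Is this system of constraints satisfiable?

Constraint 1 makes x5 odd and constraint 4 makes x3 even, so x5 + x3 must be odd. Constraint 2 says x5 + x3 is even — contradiction.

Unsatisfiable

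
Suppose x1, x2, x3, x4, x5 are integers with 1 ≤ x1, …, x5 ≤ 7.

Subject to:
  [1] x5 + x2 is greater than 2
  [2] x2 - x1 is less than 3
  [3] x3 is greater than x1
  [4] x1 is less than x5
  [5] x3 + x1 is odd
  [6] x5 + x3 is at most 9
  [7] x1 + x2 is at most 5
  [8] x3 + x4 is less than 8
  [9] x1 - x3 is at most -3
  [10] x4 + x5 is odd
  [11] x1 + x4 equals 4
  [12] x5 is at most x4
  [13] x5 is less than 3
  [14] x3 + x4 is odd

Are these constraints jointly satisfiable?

Try x1 = 1, x2 = 1, x3 = 4, x4 = 3, x5 = 2.
Check constraint 1: x5 + x2 = 3; constraint 2: x2 - x1 = 0; constraint 6: x5 + x3 = 6. The remaining constraints are straightforward to verify.

Satisfiable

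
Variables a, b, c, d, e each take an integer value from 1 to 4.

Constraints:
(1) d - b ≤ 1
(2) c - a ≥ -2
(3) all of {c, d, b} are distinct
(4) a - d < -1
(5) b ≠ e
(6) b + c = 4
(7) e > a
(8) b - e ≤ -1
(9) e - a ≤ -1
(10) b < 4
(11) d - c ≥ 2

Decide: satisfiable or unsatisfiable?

Unsatisfiable

Constraints 1, 2, 8, 9, and 11 give e − b ≥ 1, b − d ≥ -1, d − c ≥ 2, c − a ≥ -2, a − e ≥ 1.
Adding all 5 inequalities: the left sides telescope to 0, and the right sides sum to 1 + (-1) + 2 + (-2) + 1 = 1. So 0 ≥ 1, which is false.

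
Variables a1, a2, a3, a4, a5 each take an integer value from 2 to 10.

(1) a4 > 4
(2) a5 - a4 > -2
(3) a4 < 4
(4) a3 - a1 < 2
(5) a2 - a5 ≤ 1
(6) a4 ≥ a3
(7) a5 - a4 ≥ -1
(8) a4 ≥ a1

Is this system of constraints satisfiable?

Unsatisfiable

From constraint 1: a4 ≥ 5. From constraint 3: a4 ≤ 3. But 3 < 5, so no value of a4 works.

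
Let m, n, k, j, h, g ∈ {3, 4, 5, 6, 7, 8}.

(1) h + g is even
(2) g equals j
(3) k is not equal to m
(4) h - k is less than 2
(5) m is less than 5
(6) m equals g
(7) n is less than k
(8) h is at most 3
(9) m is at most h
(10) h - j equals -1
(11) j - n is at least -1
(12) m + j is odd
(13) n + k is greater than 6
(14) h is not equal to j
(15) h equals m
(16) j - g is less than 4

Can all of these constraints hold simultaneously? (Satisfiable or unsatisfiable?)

Unsatisfiable

From constraints 2, 6, and 15, h = m = g = j, so h = j. But constraint 14 says h ≠ j. Contradiction.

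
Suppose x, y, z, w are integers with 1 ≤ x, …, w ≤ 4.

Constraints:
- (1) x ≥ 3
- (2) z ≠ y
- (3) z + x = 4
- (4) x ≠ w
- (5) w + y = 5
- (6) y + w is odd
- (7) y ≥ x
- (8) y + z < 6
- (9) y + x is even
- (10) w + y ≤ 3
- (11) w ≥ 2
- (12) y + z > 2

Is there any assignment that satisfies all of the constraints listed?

Unsatisfiable

From constraint 11: w ≥ 2. From constraints 1 and 7: y ≥ x ≥ 3. Hence w + y ≥ 5. But constraint 10 requires w + y ≤ 3, and 3 < 5. Contradiction.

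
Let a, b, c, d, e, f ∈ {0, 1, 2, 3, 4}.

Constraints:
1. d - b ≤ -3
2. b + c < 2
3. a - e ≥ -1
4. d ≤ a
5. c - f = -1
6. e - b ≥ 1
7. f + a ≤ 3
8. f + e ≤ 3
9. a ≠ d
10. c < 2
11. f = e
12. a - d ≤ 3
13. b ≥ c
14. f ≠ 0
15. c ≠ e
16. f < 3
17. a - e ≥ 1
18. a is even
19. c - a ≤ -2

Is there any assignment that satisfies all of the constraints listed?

Constraints 1, 6, 12, and 17 give b − d ≥ 3, d − a ≥ -3, a − e ≥ 1, e − b ≥ 1.
Adding all 4 inequalities: the left sides telescope to 0, and the right sides sum to 3 + (-3) + 1 + 1 = 2. So 0 ≥ 2, which is false.

Unsatisfiable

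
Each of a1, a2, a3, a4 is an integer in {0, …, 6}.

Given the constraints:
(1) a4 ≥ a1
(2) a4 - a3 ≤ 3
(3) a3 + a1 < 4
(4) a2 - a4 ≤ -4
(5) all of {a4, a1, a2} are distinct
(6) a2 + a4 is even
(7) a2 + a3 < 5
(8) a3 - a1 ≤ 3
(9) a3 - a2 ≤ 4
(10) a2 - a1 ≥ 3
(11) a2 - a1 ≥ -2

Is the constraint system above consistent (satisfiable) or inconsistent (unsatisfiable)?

Constraints 2, 4, 8, and 10 give a1 − a3 ≥ -3, a3 − a4 ≥ -3, a4 − a2 ≥ 4, a2 − a1 ≥ 3.
Adding all 4 inequalities: the left sides telescope to 0, and the right sides sum to (-3) + (-3) + 4 + 3 = 1. So 0 ≥ 1, which is false.

Unsatisfiable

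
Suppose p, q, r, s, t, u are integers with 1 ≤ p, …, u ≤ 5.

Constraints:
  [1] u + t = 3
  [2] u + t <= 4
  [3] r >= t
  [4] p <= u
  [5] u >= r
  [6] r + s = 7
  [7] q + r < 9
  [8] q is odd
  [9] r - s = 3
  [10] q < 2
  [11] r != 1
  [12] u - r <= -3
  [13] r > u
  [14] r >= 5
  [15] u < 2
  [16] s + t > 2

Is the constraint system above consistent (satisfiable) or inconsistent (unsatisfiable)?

Unsatisfiable

From constraints 5 and 14: u ≥ r and r ≥ 5, so u ≥ 5. From constraint 15: u ≤ 1. But 1 < 5, so no value of u works.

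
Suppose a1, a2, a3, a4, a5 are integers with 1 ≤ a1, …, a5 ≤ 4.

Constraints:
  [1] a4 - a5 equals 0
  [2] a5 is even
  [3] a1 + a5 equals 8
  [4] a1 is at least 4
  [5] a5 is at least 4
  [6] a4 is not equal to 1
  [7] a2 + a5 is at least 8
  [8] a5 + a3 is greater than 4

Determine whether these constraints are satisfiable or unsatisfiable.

Setting (a1, a2, a3, a4, a5) = (4, 4, 1, 4, 4) satisfies everything: constraint 1: a4 - a5 = 0; constraint 3: a1 + a5 = 8, and the others follow.

Satisfiable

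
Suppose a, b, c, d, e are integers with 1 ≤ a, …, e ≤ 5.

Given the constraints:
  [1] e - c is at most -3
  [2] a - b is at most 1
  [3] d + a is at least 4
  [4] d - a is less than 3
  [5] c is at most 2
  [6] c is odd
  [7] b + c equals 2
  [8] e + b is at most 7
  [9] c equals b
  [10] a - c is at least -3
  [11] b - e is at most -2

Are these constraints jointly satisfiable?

Unsatisfiable

Constraints 1, 2, 10, and 11 give e − b ≥ 2, b − a ≥ -1, a − c ≥ -3, c − e ≥ 3.
Adding all 4 inequalities: the left sides telescope to 0, and the right sides sum to 2 + (-1) + (-3) + 3 = 1. So 0 ≥ 1, which is false.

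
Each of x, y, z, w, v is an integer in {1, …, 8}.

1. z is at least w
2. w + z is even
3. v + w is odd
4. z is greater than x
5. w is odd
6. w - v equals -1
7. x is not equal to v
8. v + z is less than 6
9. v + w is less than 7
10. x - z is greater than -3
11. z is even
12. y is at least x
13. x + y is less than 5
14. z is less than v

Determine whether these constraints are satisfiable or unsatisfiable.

Unsatisfiable

Constraint 5 makes w odd and constraint 11 makes z even, so w + z must be odd. Constraint 2 says w + z is even — contradiction.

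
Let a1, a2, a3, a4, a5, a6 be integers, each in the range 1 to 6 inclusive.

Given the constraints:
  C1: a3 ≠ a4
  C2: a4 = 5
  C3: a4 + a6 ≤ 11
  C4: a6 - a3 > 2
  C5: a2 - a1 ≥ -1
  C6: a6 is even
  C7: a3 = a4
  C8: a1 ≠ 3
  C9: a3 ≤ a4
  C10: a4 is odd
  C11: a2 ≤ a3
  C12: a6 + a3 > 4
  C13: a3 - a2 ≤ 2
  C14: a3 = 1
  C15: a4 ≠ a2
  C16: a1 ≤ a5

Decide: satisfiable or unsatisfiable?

Unsatisfiable

Constraint 14 fixes a3 = 1 and constraint 2 fixes a4 = 5, but constraint 7 requires a3 = a4. Since 1 ≠ 5, contradiction.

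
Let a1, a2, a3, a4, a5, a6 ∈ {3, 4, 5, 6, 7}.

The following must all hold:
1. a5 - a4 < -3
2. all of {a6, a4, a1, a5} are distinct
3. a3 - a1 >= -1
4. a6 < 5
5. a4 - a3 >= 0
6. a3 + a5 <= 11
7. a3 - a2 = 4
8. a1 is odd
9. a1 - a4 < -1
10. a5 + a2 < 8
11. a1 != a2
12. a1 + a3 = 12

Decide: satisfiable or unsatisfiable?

Setting (a1, a2, a3, a4, a5, a6) = (5, 3, 7, 7, 3, 4) satisfies everything: constraint 1: a5 - a4 = -4; constraint 3: a3 - a1 = 2, and the others follow.

Satisfiable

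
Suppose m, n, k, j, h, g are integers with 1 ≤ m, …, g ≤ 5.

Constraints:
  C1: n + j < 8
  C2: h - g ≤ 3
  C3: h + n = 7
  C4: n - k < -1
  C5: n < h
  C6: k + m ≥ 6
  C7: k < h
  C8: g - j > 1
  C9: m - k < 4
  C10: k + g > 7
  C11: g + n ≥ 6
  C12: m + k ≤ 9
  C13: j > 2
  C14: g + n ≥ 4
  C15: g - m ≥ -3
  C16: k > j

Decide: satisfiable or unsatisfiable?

Try m = 5, n = 2, k = 4, j = 3, h = 5, g = 5.
Check constraint 1: n + j = 5; constraint 2: h - g = 0; constraint 3: h + n = 7. The remaining constraints are straightforward to verify.

Satisfiable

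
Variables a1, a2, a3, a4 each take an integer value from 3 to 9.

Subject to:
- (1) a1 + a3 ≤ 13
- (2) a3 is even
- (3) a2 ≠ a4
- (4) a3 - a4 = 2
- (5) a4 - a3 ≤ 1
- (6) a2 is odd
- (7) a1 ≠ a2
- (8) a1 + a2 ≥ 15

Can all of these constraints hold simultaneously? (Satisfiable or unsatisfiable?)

Satisfiable

Setting (a1, a2, a3, a4) = (6, 9, 6, 4) satisfies everything: constraint 1: a1 + a3 = 12; constraint 4: a3 - a4 = 2; constraint 5: a4 - a3 = -2, and the others follow.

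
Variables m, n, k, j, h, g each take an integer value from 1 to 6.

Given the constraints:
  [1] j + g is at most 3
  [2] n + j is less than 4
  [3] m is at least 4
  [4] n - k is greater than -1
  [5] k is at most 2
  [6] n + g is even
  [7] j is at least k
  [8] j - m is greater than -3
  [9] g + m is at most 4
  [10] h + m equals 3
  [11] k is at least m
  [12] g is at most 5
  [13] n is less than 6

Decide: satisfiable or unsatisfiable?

From constraints 3 and 11: k ≥ m and m ≥ 4, so k ≥ 4. From constraint 5: k ≤ 2. But 2 < 4, so no value of k works.

Unsatisfiable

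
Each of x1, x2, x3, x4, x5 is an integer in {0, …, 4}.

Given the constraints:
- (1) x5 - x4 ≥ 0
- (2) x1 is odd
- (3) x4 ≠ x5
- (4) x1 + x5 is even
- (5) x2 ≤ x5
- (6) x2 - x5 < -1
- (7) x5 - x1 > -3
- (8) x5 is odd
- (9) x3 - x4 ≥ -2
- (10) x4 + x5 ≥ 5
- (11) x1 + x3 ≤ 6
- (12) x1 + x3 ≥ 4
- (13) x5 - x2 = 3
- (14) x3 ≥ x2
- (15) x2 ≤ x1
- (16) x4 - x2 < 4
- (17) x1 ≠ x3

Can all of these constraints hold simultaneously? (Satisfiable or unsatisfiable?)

Satisfiable

One satisfying assignment is x1 = 3, x2 = 0, x3 = 1, x4 = 2, x5 = 3.
For the less obvious constraints — constraint 1: x5 - x4 = 1; constraint 6: x2 - x5 = -3 — and the others hold by inspection.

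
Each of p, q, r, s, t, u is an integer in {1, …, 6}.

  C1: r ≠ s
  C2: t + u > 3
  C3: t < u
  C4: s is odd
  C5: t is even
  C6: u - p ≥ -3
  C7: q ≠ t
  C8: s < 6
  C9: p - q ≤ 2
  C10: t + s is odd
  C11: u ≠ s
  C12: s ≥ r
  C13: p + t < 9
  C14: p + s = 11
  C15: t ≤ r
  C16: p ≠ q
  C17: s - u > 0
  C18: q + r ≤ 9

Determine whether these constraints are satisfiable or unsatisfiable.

Satisfiable

Setting (p, q, r, s, t, u) = (6, 5, 3, 5, 2, 3) satisfies everything: constraint 2: t + u = 5; constraint 6: u - p = -3, and the others follow.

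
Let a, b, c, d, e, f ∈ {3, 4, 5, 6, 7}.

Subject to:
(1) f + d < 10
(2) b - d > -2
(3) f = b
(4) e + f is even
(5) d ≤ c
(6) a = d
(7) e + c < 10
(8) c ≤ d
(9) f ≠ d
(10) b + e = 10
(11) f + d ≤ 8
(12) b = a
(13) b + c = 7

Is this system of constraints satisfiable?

Unsatisfiable

From constraints 3, 6, and 12, f = b = a = d, so f = d. But constraint 9 says f ≠ d. Contradiction.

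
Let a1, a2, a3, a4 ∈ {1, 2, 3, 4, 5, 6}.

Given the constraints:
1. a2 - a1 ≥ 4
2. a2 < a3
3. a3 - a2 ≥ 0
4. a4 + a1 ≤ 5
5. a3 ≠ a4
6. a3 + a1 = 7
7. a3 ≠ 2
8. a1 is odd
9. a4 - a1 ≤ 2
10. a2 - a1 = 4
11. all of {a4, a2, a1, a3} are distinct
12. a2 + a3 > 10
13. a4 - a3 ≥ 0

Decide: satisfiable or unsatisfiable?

Unsatisfiable

Constraints 1, 3, 9, and 13 give a3 − a2 ≥ 0, a2 − a1 ≥ 4, a1 − a4 ≥ -2, a4 − a3 ≥ 0.
Adding all 4 inequalities: the left sides telescope to 0, and the right sides sum to 0 + 4 + (-2) + 0 = 2. So 0 ≥ 2, which is false.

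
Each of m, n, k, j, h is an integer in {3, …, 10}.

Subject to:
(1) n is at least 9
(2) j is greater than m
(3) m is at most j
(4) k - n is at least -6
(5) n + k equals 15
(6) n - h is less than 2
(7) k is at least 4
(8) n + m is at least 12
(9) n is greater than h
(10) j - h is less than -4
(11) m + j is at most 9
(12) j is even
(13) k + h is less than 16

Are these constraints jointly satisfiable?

Satisfiable

Try m = 3, n = 10, k = 5, j = 4, h = 9.
Check constraint 4: k - n = -5; constraint 5: n + k = 15. The remaining constraints are straightforward to verify.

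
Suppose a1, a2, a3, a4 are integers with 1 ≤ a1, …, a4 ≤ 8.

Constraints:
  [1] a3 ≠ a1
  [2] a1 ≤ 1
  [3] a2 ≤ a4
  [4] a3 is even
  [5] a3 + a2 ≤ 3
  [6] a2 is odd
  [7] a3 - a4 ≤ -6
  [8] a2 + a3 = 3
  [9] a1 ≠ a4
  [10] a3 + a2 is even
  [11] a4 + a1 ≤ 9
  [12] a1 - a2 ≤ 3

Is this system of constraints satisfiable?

Constraint 4 makes a3 even and constraint 6 makes a2 odd, so a3 + a2 must be odd. Constraint 10 says a3 + a2 is even — contradiction.

Unsatisfiable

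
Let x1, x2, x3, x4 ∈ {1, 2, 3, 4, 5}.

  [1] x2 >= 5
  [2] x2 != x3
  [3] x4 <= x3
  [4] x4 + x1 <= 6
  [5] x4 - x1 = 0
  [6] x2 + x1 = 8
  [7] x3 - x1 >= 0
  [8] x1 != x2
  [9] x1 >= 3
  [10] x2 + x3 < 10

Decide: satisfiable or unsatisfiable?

Take x1 = 3, x2 = 5, x3 = 3, x4 = 3. Then constraint 4: x4 + x1 = 6; constraint 5: x4 - x1 = 0, and every other listed constraint is also met.

Satisfiable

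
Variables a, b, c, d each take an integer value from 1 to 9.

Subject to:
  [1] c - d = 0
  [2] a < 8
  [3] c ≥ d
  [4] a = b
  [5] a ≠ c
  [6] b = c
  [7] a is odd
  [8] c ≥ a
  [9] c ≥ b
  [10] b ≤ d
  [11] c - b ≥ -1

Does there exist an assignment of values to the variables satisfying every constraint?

From constraints 4 and 6, a = b = c, so a = c. But constraint 5 says a ≠ c. Contradiction.

Unsatisfiable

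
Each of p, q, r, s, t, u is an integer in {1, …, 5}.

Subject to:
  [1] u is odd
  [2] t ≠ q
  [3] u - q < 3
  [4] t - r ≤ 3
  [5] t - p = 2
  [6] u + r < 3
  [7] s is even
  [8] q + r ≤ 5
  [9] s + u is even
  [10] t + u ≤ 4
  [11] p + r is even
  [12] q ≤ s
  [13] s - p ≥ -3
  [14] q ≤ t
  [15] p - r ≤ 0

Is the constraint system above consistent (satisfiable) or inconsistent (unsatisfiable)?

Unsatisfiable

Constraint 7 makes s even and constraint 1 makes u odd, so s + u must be odd. Constraint 9 says s + u is even — contradiction.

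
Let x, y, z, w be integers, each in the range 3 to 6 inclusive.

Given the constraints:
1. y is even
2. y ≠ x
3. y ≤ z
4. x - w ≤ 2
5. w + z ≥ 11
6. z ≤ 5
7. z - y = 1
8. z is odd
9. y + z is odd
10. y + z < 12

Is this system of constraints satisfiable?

Setting (x, y, z, w) = (6, 4, 5, 6) satisfies everything: constraint 4: x - w = 0; constraint 5: w + z = 11, and the others follow.

Satisfiable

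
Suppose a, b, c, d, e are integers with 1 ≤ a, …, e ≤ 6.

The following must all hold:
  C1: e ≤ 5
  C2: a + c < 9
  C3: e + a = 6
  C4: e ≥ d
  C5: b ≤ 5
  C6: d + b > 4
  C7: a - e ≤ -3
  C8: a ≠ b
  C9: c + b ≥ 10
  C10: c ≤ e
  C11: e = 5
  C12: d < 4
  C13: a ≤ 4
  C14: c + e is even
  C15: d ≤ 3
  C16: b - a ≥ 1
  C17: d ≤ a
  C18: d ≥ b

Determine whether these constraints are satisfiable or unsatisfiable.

From constraints 1 and 10: c ≤ e ≤ 5. From constraints 15 and 18: b ≤ d ≤ 3. Hence c + b ≤ 8. But constraint 9 requires c + b ≥ 10, and 10 > 8. Contradiction.

Unsatisfiable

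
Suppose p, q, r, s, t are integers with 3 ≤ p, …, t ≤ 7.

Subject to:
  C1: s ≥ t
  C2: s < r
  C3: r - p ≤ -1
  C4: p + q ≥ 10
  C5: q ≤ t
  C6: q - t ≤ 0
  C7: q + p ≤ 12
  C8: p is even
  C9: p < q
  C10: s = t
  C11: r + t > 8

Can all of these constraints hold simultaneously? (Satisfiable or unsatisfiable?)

Unsatisfiable

Constraints 1, 2, 3, 5, and 9 give t ≤ s, s < r, r < p, p < q, q ≤ t. Chaining: t ≤ s < r < p < q ≤ t, which forces t < t — impossible.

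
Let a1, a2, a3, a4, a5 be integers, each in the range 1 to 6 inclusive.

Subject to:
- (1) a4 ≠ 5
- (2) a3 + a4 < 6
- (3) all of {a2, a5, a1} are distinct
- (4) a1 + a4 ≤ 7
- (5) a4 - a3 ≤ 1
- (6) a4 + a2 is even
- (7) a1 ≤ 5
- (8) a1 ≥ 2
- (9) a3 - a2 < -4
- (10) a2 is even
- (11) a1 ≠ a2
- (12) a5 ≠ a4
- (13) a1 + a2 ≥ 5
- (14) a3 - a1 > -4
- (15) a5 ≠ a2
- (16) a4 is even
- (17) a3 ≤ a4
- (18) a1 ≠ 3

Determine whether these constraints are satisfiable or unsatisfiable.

Satisfiable

Take a1 = 2, a2 = 6, a3 = 1, a4 = 2, a5 = 1. Then constraint 2: a3 + a4 = 3; constraint 4: a1 + a4 = 4, and every other listed constraint is also met.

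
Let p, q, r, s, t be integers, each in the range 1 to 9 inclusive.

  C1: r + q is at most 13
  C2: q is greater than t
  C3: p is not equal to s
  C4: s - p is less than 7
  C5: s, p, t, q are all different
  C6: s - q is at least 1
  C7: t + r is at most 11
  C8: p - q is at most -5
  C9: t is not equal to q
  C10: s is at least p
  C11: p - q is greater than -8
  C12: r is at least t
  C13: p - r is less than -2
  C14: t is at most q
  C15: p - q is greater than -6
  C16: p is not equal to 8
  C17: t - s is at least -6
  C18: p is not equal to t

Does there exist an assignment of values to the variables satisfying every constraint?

Satisfiable

One satisfying assignment is p = 1, q = 6, r = 6, s = 7, t = 3.
For the less obvious constraints — constraint 1: r + q = 12; constraint 4: s - p = 6; constraint 6: s - q = 1 — and the others hold by inspection.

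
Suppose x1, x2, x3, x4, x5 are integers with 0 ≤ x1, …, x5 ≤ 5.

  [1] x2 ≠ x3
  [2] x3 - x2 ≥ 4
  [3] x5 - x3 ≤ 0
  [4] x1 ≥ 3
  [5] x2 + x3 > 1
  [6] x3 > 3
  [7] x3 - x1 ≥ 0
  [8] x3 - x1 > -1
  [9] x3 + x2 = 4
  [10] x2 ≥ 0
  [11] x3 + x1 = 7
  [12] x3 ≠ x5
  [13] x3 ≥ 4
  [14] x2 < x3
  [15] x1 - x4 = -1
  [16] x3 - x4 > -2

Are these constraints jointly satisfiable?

Setting (x1, x2, x3, x4, x5) = (3, 0, 4, 4, 3) satisfies everything: constraint 2: x3 - x2 = 4; constraint 3: x5 - x3 = -1; constraint 5: x2 + x3 = 4, and the others follow.

Satisfiable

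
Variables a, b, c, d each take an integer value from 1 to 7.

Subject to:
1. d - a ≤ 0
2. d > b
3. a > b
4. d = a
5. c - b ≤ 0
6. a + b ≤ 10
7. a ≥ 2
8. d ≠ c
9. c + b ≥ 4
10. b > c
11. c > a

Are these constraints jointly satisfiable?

Unsatisfiable

Constraints 1, 2, 10, and 11 give a < c, c < b, b < d, d ≤ a. Chaining: a < c < b < d ≤ a, which forces a < a — impossible.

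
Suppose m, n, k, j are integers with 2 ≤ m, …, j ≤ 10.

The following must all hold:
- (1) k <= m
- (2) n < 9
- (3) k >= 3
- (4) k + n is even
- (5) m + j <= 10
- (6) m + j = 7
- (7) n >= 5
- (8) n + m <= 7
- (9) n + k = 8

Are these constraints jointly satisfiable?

From constraint 7: n ≥ 5. From constraints 1 and 3: m ≥ k ≥ 3. Hence n + m ≥ 8. But constraint 8 requires n + m ≤ 7, and 7 < 8. Contradiction.

Unsatisfiable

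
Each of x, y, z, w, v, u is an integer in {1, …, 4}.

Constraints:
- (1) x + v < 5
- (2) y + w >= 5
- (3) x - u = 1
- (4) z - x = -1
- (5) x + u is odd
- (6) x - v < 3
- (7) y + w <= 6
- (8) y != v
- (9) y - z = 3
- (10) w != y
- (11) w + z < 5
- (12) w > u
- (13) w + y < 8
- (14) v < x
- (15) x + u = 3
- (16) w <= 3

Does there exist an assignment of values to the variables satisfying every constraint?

Satisfiable

The assignment x = 2, y = 4, z = 1, w = 2, v = 1, u = 1 works:
  constraint 1 holds since x + v = 3.
  constraint 2 holds since y + w = 6.
  constraint 3 holds since x - u = 1.
The rest check out directly.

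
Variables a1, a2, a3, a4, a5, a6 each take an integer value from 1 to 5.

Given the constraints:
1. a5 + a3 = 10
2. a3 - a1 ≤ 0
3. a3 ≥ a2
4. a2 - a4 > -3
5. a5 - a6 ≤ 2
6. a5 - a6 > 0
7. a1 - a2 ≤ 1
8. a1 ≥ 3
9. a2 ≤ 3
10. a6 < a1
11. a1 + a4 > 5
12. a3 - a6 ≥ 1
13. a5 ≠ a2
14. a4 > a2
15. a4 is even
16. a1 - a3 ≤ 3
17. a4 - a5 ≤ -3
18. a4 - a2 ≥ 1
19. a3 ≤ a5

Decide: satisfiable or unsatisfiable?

Constraints 2, 5, 7, 12, 17, and 18 give a6 − a5 ≥ -2, a5 − a4 ≥ 3, a4 − a2 ≥ 1, a2 − a1 ≥ -1, a1 − a3 ≥ 0, a3 − a6 ≥ 1.
Adding all 6 inequalities: the left sides telescope to 0, and the right sides sum to (-2) + 3 + 1 + (-1) + 0 + 1 = 2. So 0 ≥ 2, which is false.

Unsatisfiable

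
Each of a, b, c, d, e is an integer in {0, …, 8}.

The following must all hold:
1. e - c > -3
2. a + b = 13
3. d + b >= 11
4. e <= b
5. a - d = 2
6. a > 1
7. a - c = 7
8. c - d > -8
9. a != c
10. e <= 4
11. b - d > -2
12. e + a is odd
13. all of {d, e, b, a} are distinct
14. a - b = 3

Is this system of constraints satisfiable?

Setting (a, b, c, d, e) = (8, 5, 1, 6, 1) satisfies everything: constraint 1: e - c = 0; constraint 2: a + b = 13, and the others follow.

Satisfiable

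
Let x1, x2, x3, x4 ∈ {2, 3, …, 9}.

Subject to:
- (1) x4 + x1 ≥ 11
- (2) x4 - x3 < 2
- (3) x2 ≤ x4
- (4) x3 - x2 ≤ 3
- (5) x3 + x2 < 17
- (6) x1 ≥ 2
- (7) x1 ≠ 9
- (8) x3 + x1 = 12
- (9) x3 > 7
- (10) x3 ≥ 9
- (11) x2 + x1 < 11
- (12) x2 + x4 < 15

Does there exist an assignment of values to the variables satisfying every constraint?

Satisfiable

Take x1 = 3, x2 = 6, x3 = 9, x4 = 8. Then constraint 1: x4 + x1 = 11; constraint 2: x4 - x3 = -1, and every other listed constraint is also met.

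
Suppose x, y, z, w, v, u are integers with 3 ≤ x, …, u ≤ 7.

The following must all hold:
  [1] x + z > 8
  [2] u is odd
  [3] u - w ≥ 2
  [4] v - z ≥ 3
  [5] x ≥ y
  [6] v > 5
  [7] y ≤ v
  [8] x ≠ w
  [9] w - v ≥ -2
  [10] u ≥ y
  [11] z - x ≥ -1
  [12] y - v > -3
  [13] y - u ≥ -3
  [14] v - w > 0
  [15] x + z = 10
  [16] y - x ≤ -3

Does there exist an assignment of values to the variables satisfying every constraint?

Unsatisfiable

Constraints 3, 4, 9, 11, 13, and 16 give y − u ≥ -3, u − w ≥ 2, w − v ≥ -2, v − z ≥ 3, z − x ≥ -1, x − y ≥ 3.
Adding all 6 inequalities: the left sides telescope to 0, and the right sides sum to (-3) + 2 + (-2) + 3 + (-1) + 3 = 2. So 0 ≥ 2, which is false.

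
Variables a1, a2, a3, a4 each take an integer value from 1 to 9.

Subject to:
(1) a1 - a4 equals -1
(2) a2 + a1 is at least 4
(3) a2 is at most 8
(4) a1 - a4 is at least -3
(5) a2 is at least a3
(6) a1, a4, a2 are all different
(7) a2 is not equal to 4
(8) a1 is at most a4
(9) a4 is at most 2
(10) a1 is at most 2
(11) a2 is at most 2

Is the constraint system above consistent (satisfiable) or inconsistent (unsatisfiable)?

Constraints 9, 10, and 11 confine each of a1, a4, a2 to the 2 values {1, 2} (the domain already gives each ≥ 1).
Constraint 6 requires all 3 of them to be distinct, but only 2 values are available — impossible by the pigeonhole principle.

Unsatisfiable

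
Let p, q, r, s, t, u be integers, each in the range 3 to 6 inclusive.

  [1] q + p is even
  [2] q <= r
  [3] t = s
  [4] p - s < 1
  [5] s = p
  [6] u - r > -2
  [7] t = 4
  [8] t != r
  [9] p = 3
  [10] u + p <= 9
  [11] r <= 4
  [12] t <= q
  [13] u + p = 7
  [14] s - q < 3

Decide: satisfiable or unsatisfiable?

Constraint 7 fixes t = 4 and constraint 9 fixes p = 3. Constraints 3 and 5 give t = s = p, so t = p. But 4 ≠ 3 — contradiction.

Unsatisfiable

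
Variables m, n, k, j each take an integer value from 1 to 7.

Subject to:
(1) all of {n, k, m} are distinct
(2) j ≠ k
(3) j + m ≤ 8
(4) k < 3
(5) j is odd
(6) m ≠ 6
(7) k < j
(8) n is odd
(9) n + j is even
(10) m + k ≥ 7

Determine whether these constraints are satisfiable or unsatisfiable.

Take m = 5, n = 1, k = 2, j = 3. Then constraint 1: values 1, 2, 5 are distinct; constraint 3: j + m = 8; constraint 10: m + k = 7, and every other listed constraint is also met.

Satisfiable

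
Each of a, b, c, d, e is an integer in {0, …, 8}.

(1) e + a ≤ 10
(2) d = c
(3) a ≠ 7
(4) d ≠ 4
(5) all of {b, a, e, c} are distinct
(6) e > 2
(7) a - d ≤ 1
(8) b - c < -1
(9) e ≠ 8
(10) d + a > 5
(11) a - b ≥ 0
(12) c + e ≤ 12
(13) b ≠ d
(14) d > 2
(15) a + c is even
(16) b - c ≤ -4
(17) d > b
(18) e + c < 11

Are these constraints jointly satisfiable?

Satisfiable

One satisfying assignment is a = 3, b = 1, c = 5, d = 5, e = 4.
For the less obvious constraints — constraint 1: e + a = 7; constraint 7: a - d = -2 — and the others hold by inspection.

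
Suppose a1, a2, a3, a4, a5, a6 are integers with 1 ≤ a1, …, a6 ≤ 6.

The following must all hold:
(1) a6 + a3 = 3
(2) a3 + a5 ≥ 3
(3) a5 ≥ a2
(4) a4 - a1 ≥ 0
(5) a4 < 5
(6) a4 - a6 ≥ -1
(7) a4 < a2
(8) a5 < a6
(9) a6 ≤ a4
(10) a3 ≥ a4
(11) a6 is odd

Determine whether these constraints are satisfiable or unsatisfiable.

Unsatisfiable

Constraints 3, 7, 8, and 9 give a5 < a6, a6 ≤ a4, a4 < a2, a2 ≤ a5. Chaining: a5 < a6 ≤ a4 < a2 ≤ a5, which forces a5 < a5 — impossible.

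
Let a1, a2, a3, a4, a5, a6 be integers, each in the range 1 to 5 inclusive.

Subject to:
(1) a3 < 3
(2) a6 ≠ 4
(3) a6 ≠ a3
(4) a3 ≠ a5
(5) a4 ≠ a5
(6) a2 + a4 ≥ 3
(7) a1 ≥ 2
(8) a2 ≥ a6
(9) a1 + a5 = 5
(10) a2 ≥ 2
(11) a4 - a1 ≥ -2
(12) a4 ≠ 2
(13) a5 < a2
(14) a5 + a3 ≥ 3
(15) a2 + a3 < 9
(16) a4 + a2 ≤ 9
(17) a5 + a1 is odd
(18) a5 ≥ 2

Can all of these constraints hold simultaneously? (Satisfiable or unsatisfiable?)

Satisfiable

One satisfying assignment is a1 = 2, a2 = 5, a3 = 2, a4 = 1, a5 = 3, a6 = 1.
For the less obvious constraints — constraint 6: a2 + a4 = 6; constraint 9: a1 + a5 = 5; constraint 11: a4 - a1 = -1 — and the others hold by inspection.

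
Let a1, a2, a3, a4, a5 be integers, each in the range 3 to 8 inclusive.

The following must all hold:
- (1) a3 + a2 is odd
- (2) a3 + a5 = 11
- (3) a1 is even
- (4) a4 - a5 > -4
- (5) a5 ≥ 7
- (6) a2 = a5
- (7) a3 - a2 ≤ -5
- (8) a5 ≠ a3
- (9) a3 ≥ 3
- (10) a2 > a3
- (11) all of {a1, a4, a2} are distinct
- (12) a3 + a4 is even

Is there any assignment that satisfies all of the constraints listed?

Satisfiable

The assignment a1 = 4, a2 = 8, a3 = 3, a4 = 5, a5 = 8 works:
  constraint 2 holds since a3 + a5 = 11.
  constraint 4 holds since a4 - a5 = -3.
The rest check out directly.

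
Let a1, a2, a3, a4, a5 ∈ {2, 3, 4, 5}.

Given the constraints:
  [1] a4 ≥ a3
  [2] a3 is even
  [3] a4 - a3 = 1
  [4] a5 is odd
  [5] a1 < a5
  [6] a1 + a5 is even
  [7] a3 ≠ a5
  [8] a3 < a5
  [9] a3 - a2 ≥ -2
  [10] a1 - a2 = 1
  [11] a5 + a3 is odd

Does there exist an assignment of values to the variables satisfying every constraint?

Try a1 = 3, a2 = 2, a3 = 2, a4 = 3, a5 = 5.
Check constraint 3: a4 - a3 = 1; constraint 9: a3 - a2 = 0; constraint 10: a1 - a2 = 1. The remaining constraints are straightforward to verify.

Satisfiable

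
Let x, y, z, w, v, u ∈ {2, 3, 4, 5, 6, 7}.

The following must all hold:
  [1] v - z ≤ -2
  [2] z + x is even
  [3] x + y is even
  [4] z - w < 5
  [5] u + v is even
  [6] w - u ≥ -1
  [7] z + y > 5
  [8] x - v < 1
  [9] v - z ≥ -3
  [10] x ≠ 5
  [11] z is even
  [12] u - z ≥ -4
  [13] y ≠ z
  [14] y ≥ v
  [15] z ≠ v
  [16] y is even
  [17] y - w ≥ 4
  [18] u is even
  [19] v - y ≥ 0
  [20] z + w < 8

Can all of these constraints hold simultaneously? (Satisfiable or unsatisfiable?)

Unsatisfiable

Constraints 1, 6, 12, 17, and 19 give y − w ≥ 4, w − u ≥ -1, u − z ≥ -4, z − v ≥ 2, v − y ≥ 0.
Adding all 5 inequalities: the left sides telescope to 0, and the right sides sum to 4 + (-1) + (-4) + 2 + 0 = 1. So 0 ≥ 1, which is false.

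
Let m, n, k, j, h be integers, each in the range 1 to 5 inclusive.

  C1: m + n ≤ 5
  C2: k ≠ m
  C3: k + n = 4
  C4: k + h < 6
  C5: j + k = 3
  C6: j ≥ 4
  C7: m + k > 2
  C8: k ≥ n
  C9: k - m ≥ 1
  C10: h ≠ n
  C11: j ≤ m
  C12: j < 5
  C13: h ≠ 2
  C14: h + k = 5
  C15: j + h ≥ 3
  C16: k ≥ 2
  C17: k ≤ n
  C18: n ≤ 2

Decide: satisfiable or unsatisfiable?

From constraints 6 and 11: m ≥ j ≥ 4. From constraints 16 and 17: n ≥ k ≥ 2. Hence m + n ≥ 6. But constraint 1 requires m + n ≤ 5, and 5 < 6. Contradiction.

Unsatisfiable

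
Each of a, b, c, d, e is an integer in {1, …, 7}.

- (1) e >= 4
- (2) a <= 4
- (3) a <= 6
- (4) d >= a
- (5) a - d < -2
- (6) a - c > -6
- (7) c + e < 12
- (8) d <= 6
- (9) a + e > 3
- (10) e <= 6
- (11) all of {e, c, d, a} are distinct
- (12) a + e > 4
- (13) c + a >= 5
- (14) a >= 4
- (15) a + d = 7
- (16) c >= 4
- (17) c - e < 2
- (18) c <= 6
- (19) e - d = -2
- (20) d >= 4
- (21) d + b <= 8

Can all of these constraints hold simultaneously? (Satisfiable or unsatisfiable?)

Constraints 1, 3, 8, 10, 14, 16, 18, and 20 confine each of e, c, d, a to the 3 values {4, …, 6}.
Constraint 11 requires all 4 of them to be distinct, but only 3 values are available — impossible by the pigeonhole principle.

Unsatisfiable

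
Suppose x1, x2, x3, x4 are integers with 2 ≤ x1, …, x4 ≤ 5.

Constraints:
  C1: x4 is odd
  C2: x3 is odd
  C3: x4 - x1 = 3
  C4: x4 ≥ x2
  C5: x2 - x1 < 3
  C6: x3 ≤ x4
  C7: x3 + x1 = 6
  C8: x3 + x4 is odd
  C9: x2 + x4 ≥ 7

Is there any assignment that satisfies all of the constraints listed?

Constraint 2 makes x3 odd and constraint 1 makes x4 odd, so x3 + x4 must be even. Constraint 8 says x3 + x4 is odd — contradiction.

Unsatisfiable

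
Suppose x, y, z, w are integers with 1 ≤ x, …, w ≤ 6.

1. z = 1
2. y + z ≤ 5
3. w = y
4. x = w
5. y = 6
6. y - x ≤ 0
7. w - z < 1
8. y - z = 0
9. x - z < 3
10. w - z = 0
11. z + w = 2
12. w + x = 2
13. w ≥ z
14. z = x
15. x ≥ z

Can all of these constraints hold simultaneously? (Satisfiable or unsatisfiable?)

Unsatisfiable

Constraint 1 fixes z = 1 and constraint 5 fixes y = 6. Constraints 3, 4, and 14 give z = x = w = y, so z = y. But 1 ≠ 6 — contradiction.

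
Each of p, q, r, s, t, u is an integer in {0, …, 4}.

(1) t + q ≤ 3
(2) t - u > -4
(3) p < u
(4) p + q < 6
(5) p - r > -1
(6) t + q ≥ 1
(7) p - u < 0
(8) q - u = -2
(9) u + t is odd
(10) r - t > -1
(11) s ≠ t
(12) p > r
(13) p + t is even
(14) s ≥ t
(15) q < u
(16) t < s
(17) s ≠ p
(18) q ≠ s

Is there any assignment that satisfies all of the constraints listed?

Satisfiable

Try p = 2, q = 1, r = 1, s = 4, t = 0, u = 3.
Check constraint 1: t + q = 1; constraint 2: t - u = -3. The remaining constraints are straightforward to verify.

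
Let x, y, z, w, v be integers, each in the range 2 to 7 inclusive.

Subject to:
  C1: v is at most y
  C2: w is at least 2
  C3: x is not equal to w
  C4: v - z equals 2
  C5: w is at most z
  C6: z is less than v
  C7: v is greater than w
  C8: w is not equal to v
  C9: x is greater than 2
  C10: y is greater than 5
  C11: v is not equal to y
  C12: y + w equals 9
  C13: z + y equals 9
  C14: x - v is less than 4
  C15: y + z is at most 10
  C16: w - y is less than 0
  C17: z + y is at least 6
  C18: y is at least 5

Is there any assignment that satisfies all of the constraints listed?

Setting (x, y, z, w, v) = (6, 6, 3, 3, 5) satisfies everything: constraint 4: v - z = 2; constraint 12: y + w = 9, and the others follow.

Satisfiable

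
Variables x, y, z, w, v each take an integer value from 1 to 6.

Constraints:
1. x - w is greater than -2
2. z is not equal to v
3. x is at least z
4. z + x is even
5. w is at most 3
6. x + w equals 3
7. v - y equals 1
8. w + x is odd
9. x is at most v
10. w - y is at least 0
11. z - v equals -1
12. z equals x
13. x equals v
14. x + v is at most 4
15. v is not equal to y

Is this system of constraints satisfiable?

Unsatisfiable

From constraints 12 and 13, z = x = v, so z = v. But constraint 2 says z ≠ v. Contradiction.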